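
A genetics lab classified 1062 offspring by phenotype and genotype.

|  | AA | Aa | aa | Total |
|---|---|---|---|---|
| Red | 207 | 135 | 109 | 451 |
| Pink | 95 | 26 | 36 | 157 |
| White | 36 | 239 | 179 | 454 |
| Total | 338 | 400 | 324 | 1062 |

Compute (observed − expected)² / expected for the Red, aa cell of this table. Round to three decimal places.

Row total (Red) = 451; column total (aa) = 324; N = 1062.
Expected count E = 451 × 324 / 1062 = 137.5932.
Contribution = (O − E)²/E = (109 − 137.5932)² / 137.5932 = 5.942.

5.942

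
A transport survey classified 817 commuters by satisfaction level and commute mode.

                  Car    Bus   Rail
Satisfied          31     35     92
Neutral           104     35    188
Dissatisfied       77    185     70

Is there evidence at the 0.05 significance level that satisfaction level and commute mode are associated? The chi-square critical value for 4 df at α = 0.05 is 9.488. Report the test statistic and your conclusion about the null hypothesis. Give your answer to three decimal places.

181.659; reject H₀

Row totals: 158, 327, 332. Column totals: 212, 255, 350. Grand total N = 817.
Expected counts (row total × column total / N):
  Satisfied, Car: 158×212/817 = 40.9988
  Satisfied, Bus: 158×255/817 = 49.3146
  Satisfied, Rail: 158×350/817 = 67.6867
  Neutral, Car: 327×212/817 = 84.8519
  Neutral, Bus: 327×255/817 = 102.0624
  Neutral, Rail: 327×350/817 = 140.0857
  Dissatisfied, Car: 332×212/817 = 86.1493
  Dissatisfied, Bus: 332×255/817 = 103.6230
  Dissatisfied, Rail: 332×350/817 = 142.2277
Contributions (O − E)²/E:
  (31 − 40.9988)²/40.9988 = 2.4385
  (35 − 49.3146)²/49.3146 = 4.1551
  (92 − 67.6867)²/67.6867 = 8.7334
  (104 − 84.8519)²/84.8519 = 4.3211
  (35 − 102.0624)²/102.0624 = 44.0649
  (188 − 140.0857)²/140.0857 = 16.3884
  (77 − 86.1493)²/86.1493 = 0.9717
  (185 − 103.6230)²/103.6230 = 63.9068
  (70 − 142.2277)²/142.2277 = 36.6795
χ² = 2.4385 + 4.1551 + 8.7334 + 4.3211 + 44.0649 + 16.3884 + 0.9717 + 63.9068 + 36.6795 = 181.659
df = (3−1)(3−1) = 4. Since 181.659 > 9.488, reject the null hypothesis of independence at α = 0.05.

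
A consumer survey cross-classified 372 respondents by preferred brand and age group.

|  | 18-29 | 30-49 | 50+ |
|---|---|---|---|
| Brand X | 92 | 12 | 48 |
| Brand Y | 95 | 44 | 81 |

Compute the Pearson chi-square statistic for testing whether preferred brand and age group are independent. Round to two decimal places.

Row totals: 152, 220. Column totals: 187, 56, 129. Grand total N = 372.
Expected counts (row total × column total / N):
  Brand X, 18-29: 152×187/372 = 76.4086
  Brand X, 30-49: 152×56/372 = 22.8817
  Brand X, 50+: 152×129/372 = 52.7097
  Brand Y, 18-29: 220×187/372 = 110.5914
  Brand Y, 30-49: 220×56/372 = 33.1183
  Brand Y, 50+: 220×129/372 = 76.2903
Contributions (O − E)²/E:
  (92 − 76.4086)²/76.4086 = 3.1815
  (12 − 22.8817)²/22.8817 = 5.1749
  (48 − 52.7097)²/52.7097 = 0.4208
  (95 − 110.5914)²/110.5914 = 2.1981
  (44 − 33.1183)²/33.1183 = 3.5754
  (81 − 76.2903)²/76.2903 = 0.2907
χ² = 3.1815 + 5.1749 + 0.4208 + 2.1981 + 3.5754 + 0.2907 = 14.84

14.84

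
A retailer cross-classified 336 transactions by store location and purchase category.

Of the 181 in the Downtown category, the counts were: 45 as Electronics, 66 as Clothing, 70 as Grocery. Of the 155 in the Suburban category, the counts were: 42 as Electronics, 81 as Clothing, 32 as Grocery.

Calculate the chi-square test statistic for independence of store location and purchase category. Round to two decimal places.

13.86

Row totals: 181, 155. Column totals: 87, 147, 102. Grand total N = 336.
Expected counts (row total × column total / N):
  Downtown, Electronics: 181×87/336 = 46.866
  Downtown, Clothing: 181×147/336 = 79.188
  Downtown, Grocery: 181×102/336 = 54.946
  Suburban, Electronics: 155×87/336 = 40.134
  Suburban, Clothing: 155×147/336 = 67.812
  Suburban, Grocery: 155×102/336 = 47.054
Contributions (O − E)²/E:
  (45 − 46.866)²/46.866 = 0.0743
  (66 − 79.188)²/79.188 = 2.1963
  (70 − 54.946)²/54.946 = 4.1245
  (42 − 40.134)²/40.134 = 0.0868
  (81 − 67.812)²/67.812 = 2.5648
  (32 − 47.054)²/47.054 = 4.8162
χ² = 0.0743 + 2.1963 + 4.1245 + 0.0868 + 2.5648 + 4.8162 = 13.86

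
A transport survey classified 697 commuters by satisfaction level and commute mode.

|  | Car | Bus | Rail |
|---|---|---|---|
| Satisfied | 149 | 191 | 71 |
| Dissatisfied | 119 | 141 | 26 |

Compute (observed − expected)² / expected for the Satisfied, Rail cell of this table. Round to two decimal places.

3.33

Row total (Satisfied) = 411; column total (Rail) = 97; N = 697.
Expected count E = 411 × 97 / 697 = 57.198.
Contribution = (O − E)²/E = (71 − 57.198)² / 57.198 = 3.33.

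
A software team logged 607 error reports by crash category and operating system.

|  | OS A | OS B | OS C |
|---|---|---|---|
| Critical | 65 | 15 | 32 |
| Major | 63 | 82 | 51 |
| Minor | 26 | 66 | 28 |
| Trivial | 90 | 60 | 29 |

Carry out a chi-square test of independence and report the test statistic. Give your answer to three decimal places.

Row totals: 112, 196, 120, 179. Column totals: 244, 223, 140. Grand total N = 607.
Expected counts (row total × column total / N):
  Critical, OS A: 112×244/607 = 45.0214
  Critical, OS B: 112×223/607 = 41.1466
  Critical, OS C: 112×140/607 = 25.8320
  Major, OS A: 196×244/607 = 78.7875
  Major, OS B: 196×223/607 = 72.0066
  Major, OS C: 196×140/607 = 45.2059
  Minor, OS A: 120×244/607 = 48.2372
  Minor, OS B: 120×223/607 = 44.0857
  Minor, OS C: 120×140/607 = 27.6771
  Trivial, OS A: 179×244/607 = 71.9539
  Trivial, OS B: 179×223/607 = 65.7611
  Trivial, OS C: 179×140/607 = 41.2850
Contributions (O − E)²/E:
  (65 − 45.0214)²/45.0214 = 8.8657
  (15 − 41.1466)²/41.1466 = 16.6149
  (32 − 25.8320)²/25.8320 = 1.4728
  (63 − 78.7875)²/78.7875 = 3.1635
  (82 − 72.0066)²/72.0066 = 1.3869
  (51 − 45.2059)²/45.2059 = 0.7426
  (26 − 48.2372)²/48.2372 = 10.2513
  (66 − 44.0857)²/44.0857 = 10.8932
  (28 − 27.6771)²/27.6771 = 0.0038
  (90 − 71.9539)²/71.9539 = 4.5260
  (60 − 65.7611)²/65.7611 = 0.5047
  (29 − 41.2850)²/41.2850 = 3.6556
χ² = 8.8657 + 16.6149 + 1.4728 + 3.1635 + 1.3869 + 0.7426 + 10.2513 + 10.8932 + 0.0038 + 4.5260 + 0.5047 + 3.6556 = 62.081

62.081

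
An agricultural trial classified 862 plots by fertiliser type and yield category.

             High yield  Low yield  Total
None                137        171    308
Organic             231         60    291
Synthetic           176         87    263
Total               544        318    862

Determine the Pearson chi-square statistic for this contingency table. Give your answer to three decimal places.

80.646

Grand total N = 862.
Expected counts (row total × column total / N):
  None, High yield: 308×544/862 = 194.3759
  None, Low yield: 308×318/862 = 113.6241
  Organic, High yield: 291×544/862 = 183.6473
  Organic, Low yield: 291×318/862 = 107.3527
  Synthetic, High yield: 263×544/862 = 165.9768
  Synthetic, Low yield: 263×318/862 = 97.0232
Contributions (O − E)²/E:
  (137 − 194.3759)²/194.3759 = 16.9362
  (171 − 113.6241)²/113.6241 = 28.9727
  (231 − 183.6473)²/183.6473 = 12.2097
  (60 − 107.3527)²/107.3527 = 20.8870
  (176 − 165.9768)²/165.9768 = 0.6053
  (87 − 97.0232)²/97.0232 = 1.0355
χ² = 16.9362 + 28.9727 + 12.2097 + 20.8870 + 0.6053 + 1.0355 = 80.646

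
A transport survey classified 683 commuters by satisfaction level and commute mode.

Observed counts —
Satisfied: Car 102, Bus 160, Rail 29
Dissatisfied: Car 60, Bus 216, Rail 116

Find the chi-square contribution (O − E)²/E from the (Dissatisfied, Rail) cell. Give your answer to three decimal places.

12.911

Row total (Dissatisfied) = 392; column total (Rail) = 145; N = 683.
Expected count E = 392 × 145 / 683 = 83.2211.
Contribution = (O − E)²/E = (116 − 83.2211)² / 83.2211 = 12.911.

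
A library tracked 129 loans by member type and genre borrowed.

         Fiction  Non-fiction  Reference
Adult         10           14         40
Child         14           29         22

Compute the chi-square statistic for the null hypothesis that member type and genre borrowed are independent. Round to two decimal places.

Row totals: 64, 65. Column totals: 24, 43, 62. Grand total N = 129.
Expected counts (row total × column total / N):
  Adult, Fiction: 64×24/129 = 11.907
  Adult, Non-fiction: 64×43/129 = 21.333
  Adult, Reference: 64×62/129 = 30.760
  Child, Fiction: 65×24/129 = 12.093
  Child, Non-fiction: 65×43/129 = 21.667
  Child, Reference: 65×62/129 = 31.240
Contributions (O − E)²/E:
  (10 − 11.907)²/11.907 = 0.3054
  (14 − 21.333)²/21.333 = 2.5206
  (40 − 30.760)²/30.760 = 2.7756
  (14 − 12.093)²/12.093 = 0.3007
  (29 − 21.667)²/21.667 = 2.4818
  (22 − 31.240)²/31.240 = 2.7330
χ² = 0.3054 + 2.5206 + 2.7756 + 0.3007 + 2.4818 + 2.7330 = 11.12

11.12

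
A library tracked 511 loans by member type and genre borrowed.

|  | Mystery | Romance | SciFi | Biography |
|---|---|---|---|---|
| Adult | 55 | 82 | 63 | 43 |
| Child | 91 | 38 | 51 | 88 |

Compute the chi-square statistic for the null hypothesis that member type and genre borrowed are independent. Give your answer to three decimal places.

Row totals: 243, 268. Column totals: 146, 120, 114, 131. Grand total N = 511.
Expected counts (row total × column total / N):
  Adult, Mystery: 243×146/511 = 69.4286
  Adult, Romance: 243×120/511 = 57.0646
  Adult, SciFi: 243×114/511 = 54.2114
  Adult, Biography: 243×131/511 = 62.2955
  Child, Mystery: 268×146/511 = 76.5714
  Child, Romance: 268×120/511 = 62.9354
  Child, SciFi: 268×114/511 = 59.7886
  Child, Biography: 268×131/511 = 68.7045
Contributions (O − E)²/E:
  (55 − 69.4286)²/69.4286 = 2.9985
  (82 − 57.0646)²/57.0646 = 10.8960
  (63 − 54.2114)²/54.2114 = 1.4248
  (43 − 62.2955)²/62.2955 = 5.9766
  (91 − 76.5714)²/76.5714 = 2.7188
  (38 − 62.9354)²/62.9354 = 9.8796
  (51 − 59.7886)²/59.7886 = 1.2919
  (88 − 68.7045)²/68.7045 = 5.4191
χ² = 2.9985 + 10.8960 + 1.4248 + 5.9766 + 2.7188 + 9.8796 + 1.2919 + 5.4191 = 40.605

40.605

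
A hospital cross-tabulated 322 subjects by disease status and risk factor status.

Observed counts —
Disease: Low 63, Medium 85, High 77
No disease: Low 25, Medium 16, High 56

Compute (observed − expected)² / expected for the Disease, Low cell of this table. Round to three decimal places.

Row total (Disease) = 225; column total (Low) = 88; N = 322.
Expected count E = 225 × 88 / 322 = 61.4907.
Contribution = (O − E)²/E = (63 − 61.4907)² / 61.4907 = 0.037.

0.037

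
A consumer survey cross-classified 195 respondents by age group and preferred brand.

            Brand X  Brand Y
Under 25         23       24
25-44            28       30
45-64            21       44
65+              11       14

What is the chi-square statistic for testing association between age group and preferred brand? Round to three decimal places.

4.373

Row totals: 47, 58, 65, 25. Column totals: 83, 112. Grand total N = 195.
Expected counts (row total × column total / N):
  Under 25, Brand X: 47×83/195 = 20.0051
  Under 25, Brand Y: 47×112/195 = 26.9949
  25-44, Brand X: 58×83/195 = 24.6872
  25-44, Brand Y: 58×112/195 = 33.3128
  45-64, Brand X: 65×83/195 = 27.6667
  45-64, Brand Y: 65×112/195 = 37.3333
  65+, Brand X: 25×83/195 = 10.6410
  65+, Brand Y: 25×112/195 = 14.3590
Contributions (O − E)²/E:
  (23 − 20.0051)²/20.0051 = 0.4484
  (24 − 26.9949)²/26.9949 = 0.3323
  (28 − 24.6872)²/24.6872 = 0.4445
  (30 − 33.3128)²/33.3128 = 0.3294
  (21 − 27.6667)²/27.6667 = 1.6064
  (44 − 37.3333)²/37.3333 = 1.1905
  (11 − 10.6410)²/10.6410 = 0.0121
  (14 − 14.3590)²/14.3590 = 0.0090
χ² = 0.4484 + 0.3323 + 0.4445 + 0.3294 + 1.6064 + 1.1905 + 0.0121 + 0.0090 = 4.373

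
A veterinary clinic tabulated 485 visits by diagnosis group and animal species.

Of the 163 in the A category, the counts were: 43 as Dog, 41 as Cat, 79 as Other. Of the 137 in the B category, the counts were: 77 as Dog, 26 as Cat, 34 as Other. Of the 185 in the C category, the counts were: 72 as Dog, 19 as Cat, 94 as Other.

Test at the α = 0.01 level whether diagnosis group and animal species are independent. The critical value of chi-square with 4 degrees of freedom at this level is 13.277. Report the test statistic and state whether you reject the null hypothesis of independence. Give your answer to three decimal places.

Row totals: 163, 137, 185. Column totals: 192, 86, 207. Grand total N = 485.
Expected counts (row total × column total / N):
  A, Dog: 163×192/485 = 64.5278
  A, Cat: 163×86/485 = 28.9031
  A, Other: 163×207/485 = 69.5691
  B, Dog: 137×192/485 = 54.2351
  B, Cat: 137×86/485 = 24.2928
  B, Other: 137×207/485 = 58.4722
  C, Dog: 185×192/485 = 73.2371
  C, Cat: 185×86/485 = 32.8041
  C, Other: 185×207/485 = 78.9588
Contributions (O − E)²/E:
  (43 − 64.5278)²/64.5278 = 7.1821
  (41 − 28.9031)²/28.9031 = 5.0630
  (79 − 69.5691)²/69.5691 = 1.2785
  (77 − 54.2351)²/54.2351 = 9.5554
  (26 − 24.2928)²/24.2928 = 0.1200
  (34 − 58.4722)²/58.4722 = 10.2423
  (72 − 73.2371)²/73.2371 = 0.0209
  (19 − 32.8041)²/32.8041 = 5.8088
  (94 − 78.9588)²/78.9588 = 2.8653
χ² = 7.1821 + 5.0630 + 1.2785 + 9.5554 + 0.1200 + 10.2423 + 0.0209 + 5.8088 + 2.8653 = 42.136
df = (3−1)(3−1) = 4. Since 42.136 > 13.277, reject the null hypothesis of independence at α = 0.01.

42.136; reject H₀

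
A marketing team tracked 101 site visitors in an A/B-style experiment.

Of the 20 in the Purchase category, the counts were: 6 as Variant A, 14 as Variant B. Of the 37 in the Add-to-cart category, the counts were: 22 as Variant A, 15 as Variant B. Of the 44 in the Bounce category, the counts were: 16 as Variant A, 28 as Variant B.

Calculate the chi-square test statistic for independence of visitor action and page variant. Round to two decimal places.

6.23

Row totals: 20, 37, 44. Column totals: 44, 57. Grand total N = 101.
Expected counts (row total × column total / N):
  Purchase, Variant A: 20×44/101 = 8.713
  Purchase, Variant B: 20×57/101 = 11.287
  Add-to-cart, Variant A: 37×44/101 = 16.119
  Add-to-cart, Variant B: 37×57/101 = 20.881
  Bounce, Variant A: 44×44/101 = 19.168
  Bounce, Variant B: 44×57/101 = 24.832
Contributions (O − E)²/E:
  (6 − 8.713)²/8.713 = 0.8448
  (14 − 11.287)²/11.287 = 0.6521
  (22 − 16.119)²/16.119 = 2.1457
  (15 − 20.881)²/20.881 = 1.6563
  (16 − 19.168)²/19.168 = 0.5236
  (28 − 24.832)²/24.832 = 0.4042
χ² = 0.8448 + 0.6521 + 2.1457 + 1.6563 + 0.5236 + 0.4042 = 6.23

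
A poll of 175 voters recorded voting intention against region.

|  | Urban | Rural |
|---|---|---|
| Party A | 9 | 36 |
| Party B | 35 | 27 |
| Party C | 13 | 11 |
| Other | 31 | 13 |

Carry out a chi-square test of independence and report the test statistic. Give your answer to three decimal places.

Row totals: 45, 62, 24, 44. Column totals: 88, 87. Grand total N = 175.
Expected counts (row total × column total / N):
  Party A, Urban: 45×88/175 = 22.62857
  Party A, Rural: 45×87/175 = 22.37143
  Party B, Urban: 62×88/175 = 31.17714
  Party B, Rural: 62×87/175 = 30.82286
  Party C, Urban: 24×88/175 = 12.06857
  Party C, Rural: 24×87/175 = 11.93143
  Other, Urban: 44×88/175 = 22.12571
  Other, Rural: 44×87/175 = 21.87429
Contributions (O − E)²/E:
  (9 − 22.62857)²/22.62857 = 8.2081
  (36 − 22.37143)²/22.37143 = 8.3025
  (35 − 31.17714)²/31.17714 = 0.4687
  (27 − 30.82286)²/30.82286 = 0.4741
  (13 − 12.06857)²/12.06857 = 0.0719
  (11 − 11.93143)²/11.93143 = 0.0727
  (31 − 22.12571)²/22.12571 = 3.5593
  (13 − 21.87429)²/21.87429 = 3.6003
χ² = 8.2081 + 8.3025 + 0.4687 + 0.4741 + 0.0719 + 0.0727 + 3.5593 + 3.6003 = 24.758

24.758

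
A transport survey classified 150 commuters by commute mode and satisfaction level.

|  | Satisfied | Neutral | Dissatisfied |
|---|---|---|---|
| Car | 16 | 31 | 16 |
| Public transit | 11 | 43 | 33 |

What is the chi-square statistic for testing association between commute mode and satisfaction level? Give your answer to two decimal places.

Row totals: 63, 87. Column totals: 27, 74, 49. Grand total N = 150.
Expected counts (row total × column total / N):
  Car, Satisfied: 63×27/150 = 11.340
  Car, Neutral: 63×74/150 = 31.080
  Car, Dissatisfied: 63×49/150 = 20.580
  Public transit, Satisfied: 87×27/150 = 15.660
  Public transit, Neutral: 87×74/150 = 42.920
  Public transit, Dissatisfied: 87×49/150 = 28.420
Contributions (O − E)²/E:
  (16 − 11.340)²/11.340 = 1.9150
  (31 − 31.080)²/31.080 = 0.0002
  (16 − 20.580)²/20.580 = 1.0193
  (11 − 15.660)²/15.660 = 1.3867
  (43 − 42.920)²/42.920 = 0.0001
  (33 − 28.420)²/28.420 = 0.7381
χ² = 1.9150 + 0.0002 + 1.0193 + 1.3867 + 0.0001 + 0.7381 = 5.06

5.06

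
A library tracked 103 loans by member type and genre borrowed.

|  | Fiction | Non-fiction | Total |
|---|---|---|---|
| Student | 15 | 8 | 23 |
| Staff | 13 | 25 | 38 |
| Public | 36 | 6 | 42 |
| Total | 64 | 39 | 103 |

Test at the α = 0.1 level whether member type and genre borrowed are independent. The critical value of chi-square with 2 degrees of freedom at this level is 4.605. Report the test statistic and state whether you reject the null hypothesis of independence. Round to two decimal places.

Grand total N = 103.
Expected counts (row total × column total / N):
  Student, Fiction: 23×64/103 = 14.291
  Student, Non-fiction: 23×39/103 = 8.709
  Staff, Fiction: 38×64/103 = 23.612
  Staff, Non-fiction: 38×39/103 = 14.388
  Public, Fiction: 42×64/103 = 26.097
  Public, Non-fiction: 42×39/103 = 15.903
Contributions (O − E)²/E:
  (15 − 14.291)²/14.291 = 0.0352
  (8 − 8.709)²/8.709 = 0.0577
  (13 − 23.612)²/23.612 = 4.7694
  (25 − 14.388)²/14.388 = 7.8270
  (36 − 26.097)²/26.097 = 3.7579
  (6 − 15.903)²/15.903 = 6.1667
χ² = 0.0352 + 0.0577 + 4.7694 + 7.8270 + 3.7579 + 6.1667 = 22.61
df = (3−1)(2−1) = 2. Since 22.61 > 4.605, reject the null hypothesis of independence at α = 0.1.

22.61; reject H₀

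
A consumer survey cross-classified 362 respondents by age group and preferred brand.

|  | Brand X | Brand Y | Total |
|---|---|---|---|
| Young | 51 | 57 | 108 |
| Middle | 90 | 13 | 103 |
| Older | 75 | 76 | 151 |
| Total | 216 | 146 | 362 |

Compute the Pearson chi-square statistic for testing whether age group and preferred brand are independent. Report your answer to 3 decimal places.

46.091

Grand total N = 362.
Expected counts (row total × column total / N):
  Young, Brand X: 108×216/362 = 64.44199
  Young, Brand Y: 108×146/362 = 43.55801
  Middle, Brand X: 103×216/362 = 61.45856
  Middle, Brand Y: 103×146/362 = 41.54144
  Older, Brand X: 151×216/362 = 90.09945
  Older, Brand Y: 151×146/362 = 60.90055
Contributions (O − E)²/E:
  (51 − 64.44199)²/64.44199 = 2.8039
  (57 − 43.55801)²/43.55801 = 4.1482
  (90 − 61.45856)²/61.45856 = 13.2547
  (13 − 41.54144)²/41.54144 = 19.6097
  (75 − 90.09945)²/90.09945 = 2.5305
  (76 − 60.90055)²/60.90055 = 3.7437
χ² = 2.8039 + 4.1482 + 13.2547 + 19.6097 + 2.5305 + 3.7437 = 46.091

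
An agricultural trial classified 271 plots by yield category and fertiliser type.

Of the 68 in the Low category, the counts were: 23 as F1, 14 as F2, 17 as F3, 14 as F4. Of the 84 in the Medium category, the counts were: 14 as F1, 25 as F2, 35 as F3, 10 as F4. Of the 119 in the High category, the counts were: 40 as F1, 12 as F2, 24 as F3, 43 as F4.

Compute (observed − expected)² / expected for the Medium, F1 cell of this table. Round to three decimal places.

4.079

Row total (Medium) = 84; column total (F1) = 77; N = 271.
Expected count E = 84 × 77 / 271 = 23.8672.
Contribution = (O − E)²/E = (14 − 23.8672)² / 23.8672 = 4.079.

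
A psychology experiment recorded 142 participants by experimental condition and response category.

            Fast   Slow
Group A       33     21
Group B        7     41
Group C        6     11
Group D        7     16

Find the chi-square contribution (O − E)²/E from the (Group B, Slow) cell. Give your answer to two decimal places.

3.96

Row total (Group B) = 48; column total (Slow) = 89; N = 142.
Expected count E = 48 × 89 / 142 = 30.0845.
Contribution = (O − E)²/E = (41 − 30.0845)² / 30.0845 = 3.96.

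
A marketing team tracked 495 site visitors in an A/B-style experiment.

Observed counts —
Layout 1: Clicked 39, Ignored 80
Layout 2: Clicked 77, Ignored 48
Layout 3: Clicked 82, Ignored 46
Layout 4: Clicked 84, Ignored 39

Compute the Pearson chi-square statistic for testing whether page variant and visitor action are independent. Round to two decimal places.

38.57

Row totals: 119, 125, 128, 123. Column totals: 282, 213. Grand total N = 495.
Expected counts (row total × column total / N):
  Layout 1, Clicked: 119×282/495 = 67.794
  Layout 1, Ignored: 119×213/495 = 51.206
  Layout 2, Clicked: 125×282/495 = 71.212
  Layout 2, Ignored: 125×213/495 = 53.788
  Layout 3, Clicked: 128×282/495 = 72.921
  Layout 3, Ignored: 128×213/495 = 55.079
  Layout 4, Clicked: 123×282/495 = 70.073
  Layout 4, Ignored: 123×213/495 = 52.927
Contributions (O − E)²/E:
  (39 − 67.794)²/67.794 = 12.2296
  (80 − 51.206)²/51.206 = 16.1914
  (77 − 71.212)²/71.212 = 0.4704
  (48 − 53.788)²/53.788 = 0.6228
  (82 − 72.921)²/72.921 = 1.1304
  (46 − 55.079)²/55.079 = 1.4965
  (84 − 70.073)²/70.073 = 2.7680
  (39 − 52.927)²/52.927 = 3.6647
χ² = 12.2296 + 16.1914 + 0.4704 + 0.6228 + 1.1304 + 1.4965 + 2.7680 + 3.6647 = 38.57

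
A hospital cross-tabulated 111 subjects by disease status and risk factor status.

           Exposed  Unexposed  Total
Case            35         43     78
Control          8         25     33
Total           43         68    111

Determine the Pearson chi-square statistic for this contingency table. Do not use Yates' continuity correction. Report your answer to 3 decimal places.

Grand total N = 111.
Expected counts (row total × column total / N):
  Case, Exposed: 78×43/111 = 30.2162
  Case, Unexposed: 78×68/111 = 47.7838
  Control, Exposed: 33×43/111 = 12.7838
  Control, Unexposed: 33×68/111 = 20.2162
Contributions (O − E)²/E:
  (35 − 30.2162)²/30.2162 = 0.7574
  (43 − 47.7838)²/47.7838 = 0.4789
  (8 − 12.7838)²/12.7838 = 1.7901
  (25 − 20.2162)²/20.2162 = 1.1320
χ² = 0.7574 + 0.4789 + 1.7901 + 1.1320 = 4.158

4.158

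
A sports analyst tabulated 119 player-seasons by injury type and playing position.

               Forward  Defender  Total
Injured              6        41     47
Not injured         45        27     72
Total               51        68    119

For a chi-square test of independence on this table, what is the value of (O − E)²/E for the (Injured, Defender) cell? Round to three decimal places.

Row total (Injured) = 47; column total (Defender) = 68; N = 119.
Expected count E = 47 × 68 / 119 = 26.85714.
Contribution = (O − E)²/E = (41 − 26.85714)² / 26.85714 = 7.448.

7.448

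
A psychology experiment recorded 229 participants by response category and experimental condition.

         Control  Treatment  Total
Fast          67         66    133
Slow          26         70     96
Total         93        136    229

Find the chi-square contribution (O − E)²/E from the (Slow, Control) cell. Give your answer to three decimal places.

Row total (Slow) = 96; column total (Control) = 93; N = 229.
Expected count E = 96 × 93 / 229 = 38.9869.
Contribution = (O − E)²/E = (26 − 38.9869)² / 38.9869 = 4.326.

4.326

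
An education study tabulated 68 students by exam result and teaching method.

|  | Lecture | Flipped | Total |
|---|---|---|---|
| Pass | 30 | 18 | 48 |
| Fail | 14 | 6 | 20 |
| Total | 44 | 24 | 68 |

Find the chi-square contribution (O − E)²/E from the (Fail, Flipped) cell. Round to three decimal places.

0.159

Row total (Fail) = 20; column total (Flipped) = 24; N = 68.
Expected count E = 20 × 24 / 68 = 7.0588.
Contribution = (O − E)²/E = (6 − 7.0588)² / 7.0588 = 0.159.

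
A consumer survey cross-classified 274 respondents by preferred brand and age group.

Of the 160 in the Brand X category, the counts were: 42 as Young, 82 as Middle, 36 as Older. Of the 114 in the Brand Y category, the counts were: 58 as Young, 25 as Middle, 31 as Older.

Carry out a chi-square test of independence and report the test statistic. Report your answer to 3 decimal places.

Row totals: 160, 114. Column totals: 100, 107, 67. Grand total N = 274.
Expected counts (row total × column total / N):
  Brand X, Young: 160×100/274 = 58.3942
  Brand X, Middle: 160×107/274 = 62.4818
  Brand X, Older: 160×67/274 = 39.1241
  Brand Y, Young: 114×100/274 = 41.6058
  Brand Y, Middle: 114×107/274 = 44.5182
  Brand Y, Older: 114×67/274 = 27.8759
Contributions (O − E)²/E:
  (42 − 58.3942)²/58.3942 = 4.6027
  (82 − 62.4818)²/62.4818 = 6.0971
  (36 − 39.1241)²/39.1241 = 0.2495
  (58 − 41.6058)²/41.6058 = 6.4599
  (25 − 44.5182)²/44.5182 = 8.5574
  (31 − 27.8759)²/27.8759 = 0.3501
χ² = 4.6027 + 6.0971 + 0.2495 + 6.4599 + 8.5574 + 0.3501 = 26.317

26.317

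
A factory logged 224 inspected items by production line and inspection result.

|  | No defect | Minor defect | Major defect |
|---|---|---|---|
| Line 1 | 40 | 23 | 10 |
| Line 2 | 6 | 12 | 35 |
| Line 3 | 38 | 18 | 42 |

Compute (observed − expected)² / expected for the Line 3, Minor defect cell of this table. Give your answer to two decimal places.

1.16

Row total (Line 3) = 98; column total (Minor defect) = 53; N = 224.
Expected count E = 98 × 53 / 224 = 23.188.
Contribution = (O − E)²/E = (18 − 23.188)² / 23.188 = 1.16.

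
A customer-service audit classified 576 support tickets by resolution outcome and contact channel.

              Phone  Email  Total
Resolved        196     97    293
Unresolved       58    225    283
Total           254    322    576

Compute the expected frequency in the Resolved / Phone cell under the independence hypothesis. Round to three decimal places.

129.205

Row total (Resolved) = 293; column total (Phone) = 254; grand total N = 576.
Expected count = (row total × column total) / N = 293 × 254 / 576 = 129.205.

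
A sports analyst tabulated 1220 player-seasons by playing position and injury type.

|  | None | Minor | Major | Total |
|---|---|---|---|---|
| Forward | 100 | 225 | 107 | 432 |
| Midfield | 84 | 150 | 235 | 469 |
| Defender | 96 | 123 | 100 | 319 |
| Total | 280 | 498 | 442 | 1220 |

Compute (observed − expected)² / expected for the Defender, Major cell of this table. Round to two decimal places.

2.10

Row total (Defender) = 319; column total (Major) = 442; N = 1220.
Expected count E = 319 × 442 / 1220 = 115.572.
Contribution = (O − E)²/E = (100 − 115.572)² / 115.572 = 2.10.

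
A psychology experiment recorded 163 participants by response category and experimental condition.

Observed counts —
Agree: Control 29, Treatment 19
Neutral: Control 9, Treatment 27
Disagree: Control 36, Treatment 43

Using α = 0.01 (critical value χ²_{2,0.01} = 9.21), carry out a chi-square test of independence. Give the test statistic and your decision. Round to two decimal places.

Row totals: 48, 36, 79. Column totals: 74, 89. Grand total N = 163.
Expected counts (row total × column total / N):
  Agree, Control: 48×74/163 = 21.791
  Agree, Treatment: 48×89/163 = 26.209
  Neutral, Control: 36×74/163 = 16.344
  Neutral, Treatment: 36×89/163 = 19.656
  Disagree, Control: 79×74/163 = 35.865
  Disagree, Treatment: 79×89/163 = 43.135
Contributions (O − E)²/E:
  (29 − 21.791)²/21.791 = 2.3849
  (19 − 26.209)²/26.209 = 1.9829
  (9 − 16.344)²/16.344 = 3.2999
  (27 − 19.656)²/19.656 = 2.7439
  (36 − 35.865)²/35.865 = 0.0005
  (43 − 43.135)²/43.135 = 0.0004
χ² = 2.3849 + 1.9829 + 3.2999 + 2.7439 + 0.0005 + 0.0004 = 10.41
df = (3−1)(2−1) = 2. Since 10.41 > 9.21, reject the null hypothesis of independence at α = 0.01.

10.41; reject H₀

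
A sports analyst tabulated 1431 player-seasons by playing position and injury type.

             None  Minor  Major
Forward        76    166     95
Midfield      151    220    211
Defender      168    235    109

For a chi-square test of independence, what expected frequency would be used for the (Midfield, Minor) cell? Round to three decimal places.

Row total (Midfield) = 582; column total (Minor) = 621; grand total N = 1431.
Expected count = (row total × column total) / N = 582 × 621 / 1431 = 252.566.

252.566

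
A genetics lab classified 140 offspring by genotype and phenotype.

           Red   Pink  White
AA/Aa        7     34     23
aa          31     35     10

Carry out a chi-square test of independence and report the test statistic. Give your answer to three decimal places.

Row totals: 64, 76. Column totals: 38, 69, 33. Grand total N = 140.
Expected counts (row total × column total / N):
  AA/Aa, Red: 64×38/140 = 17.3714
  AA/Aa, Pink: 64×69/140 = 31.5429
  AA/Aa, White: 64×33/140 = 15.0857
  aa, Red: 76×38/140 = 20.6286
  aa, Pink: 76×69/140 = 37.4571
  aa, White: 76×33/140 = 17.9143
Contributions (O − E)²/E:
  (7 − 17.3714)²/17.3714 = 6.1921
  (34 − 31.5429)²/31.5429 = 0.1914
  (23 − 15.0857)²/15.0857 = 4.1520
  (31 − 20.6286)²/20.6286 = 5.2144
  (35 − 37.4571)²/37.4571 = 0.1612
  (10 − 17.9143)²/17.9143 = 3.4964
χ² = 6.1921 + 0.1914 + 4.1520 + 5.2144 + 0.1612 + 3.4964 = 19.408

19.408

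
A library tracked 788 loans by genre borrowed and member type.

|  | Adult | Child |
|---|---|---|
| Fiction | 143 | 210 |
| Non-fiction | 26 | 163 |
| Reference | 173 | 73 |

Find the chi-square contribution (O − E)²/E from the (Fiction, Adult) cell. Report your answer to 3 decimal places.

0.680

Row total (Fiction) = 353; column total (Adult) = 342; N = 788.
Expected count E = 353 × 342 / 788 = 153.2056.
Contribution = (O − E)²/E = (143 − 153.2056)² / 153.2056 = 0.680.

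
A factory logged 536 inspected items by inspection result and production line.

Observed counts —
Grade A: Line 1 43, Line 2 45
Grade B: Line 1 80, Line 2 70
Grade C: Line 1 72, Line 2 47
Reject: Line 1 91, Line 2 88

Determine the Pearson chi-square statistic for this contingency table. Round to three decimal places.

3.613

Row totals: 88, 150, 119, 179. Column totals: 286, 250. Grand total N = 536.
Expected counts (row total × column total / N):
  Grade A, Line 1: 88×286/536 = 46.9552
  Grade A, Line 2: 88×250/536 = 41.0448
  Grade B, Line 1: 150×286/536 = 80.0373
  Grade B, Line 2: 150×250/536 = 69.9627
  Grade C, Line 1: 119×286/536 = 63.4963
  Grade C, Line 2: 119×250/536 = 55.5037
  Reject, Line 1: 179×286/536 = 95.5112
  Reject, Line 2: 179×250/536 = 83.4888
Contributions (O − E)²/E:
  (43 − 46.9552)²/46.9552 = 0.3332
  (45 − 41.0448)²/41.0448 = 0.3811
  (80 − 80.0373)²/80.0373 = 0.0000
  (70 − 69.9627)²/69.9627 = 0.0000
  (72 − 63.4963)²/63.4963 = 1.1389
  (47 − 55.5037)²/55.5037 = 1.3028
  (91 − 95.5112)²/95.5112 = 0.2131
  (88 − 83.4888)²/83.4888 = 0.2438
χ² = 0.3332 + 0.3811 + 0.0000 + 0.0000 + 1.1389 + 1.3028 + 0.2131 + 0.2438 = 3.613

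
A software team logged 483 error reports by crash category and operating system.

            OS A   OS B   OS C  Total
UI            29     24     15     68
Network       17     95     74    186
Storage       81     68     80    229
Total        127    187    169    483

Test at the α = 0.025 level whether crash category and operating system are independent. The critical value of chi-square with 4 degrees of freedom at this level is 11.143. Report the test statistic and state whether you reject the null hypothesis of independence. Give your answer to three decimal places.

Grand total N = 483.
Expected counts (row total × column total / N):
  UI, OS A: 68×127/483 = 17.87992
  UI, OS B: 68×187/483 = 26.32712
  UI, OS C: 68×169/483 = 23.79296
  Network, OS A: 186×127/483 = 48.90683
  Network, OS B: 186×187/483 = 72.01242
  Network, OS C: 186×169/483 = 65.08075
  Storage, OS A: 229×127/483 = 60.21325
  Storage, OS B: 229×187/483 = 88.66046
  Storage, OS C: 229×169/483 = 80.12629
Contributions (O − E)²/E:
  (29 − 17.87992)²/17.87992 = 6.9159
  (24 − 26.32712)²/26.32712 = 0.2057
  (15 − 23.79296)²/23.79296 = 3.2495
  (17 − 48.90683)²/48.90683 = 20.8160
  (95 − 72.01242)²/72.01242 = 7.3380
  (74 − 65.08075)²/65.08075 = 1.2224
  (81 − 60.21325)²/60.21325 = 7.1760
  (68 − 88.66046)²/88.66046 = 4.8145
  (80 − 80.12629)²/80.12629 = 0.0002
χ² = 6.9159 + 0.2057 + 3.2495 + 20.8160 + 7.3380 + 1.2224 + 7.1760 + 4.8145 + 0.0002 = 51.738
df = (3−1)(3−1) = 4. Since 51.738 > 11.143, reject the null hypothesis of independence at α = 0.025.

51.738; reject H₀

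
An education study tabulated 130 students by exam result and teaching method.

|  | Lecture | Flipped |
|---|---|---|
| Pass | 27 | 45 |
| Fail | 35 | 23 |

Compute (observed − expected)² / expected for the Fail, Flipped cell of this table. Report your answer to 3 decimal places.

Row total (Fail) = 58; column total (Flipped) = 68; N = 130.
Expected count E = 58 × 68 / 130 = 30.3385.
Contribution = (O − E)²/E = (23 − 30.3385)² / 30.3385 = 1.775.

1.775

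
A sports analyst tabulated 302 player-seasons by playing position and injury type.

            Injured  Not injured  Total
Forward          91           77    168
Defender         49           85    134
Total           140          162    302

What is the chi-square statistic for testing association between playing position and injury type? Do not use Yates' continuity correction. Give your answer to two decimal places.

Grand total N = 302.
Expected counts (row total × column total / N):
  Forward, Injured: 168×140/302 = 77.881
  Forward, Not injured: 168×162/302 = 90.119
  Defender, Injured: 134×140/302 = 62.119
  Defender, Not injured: 134×162/302 = 71.881
Contributions (O − E)²/E:
  (91 − 77.881)²/77.881 = 2.2099
  (77 − 90.119)²/90.119 = 1.9098
  (49 − 62.119)²/62.119 = 2.7706
  (85 − 71.881)²/71.881 = 2.3943
χ² = 2.2099 + 1.9098 + 2.7706 + 2.3943 = 9.28

9.28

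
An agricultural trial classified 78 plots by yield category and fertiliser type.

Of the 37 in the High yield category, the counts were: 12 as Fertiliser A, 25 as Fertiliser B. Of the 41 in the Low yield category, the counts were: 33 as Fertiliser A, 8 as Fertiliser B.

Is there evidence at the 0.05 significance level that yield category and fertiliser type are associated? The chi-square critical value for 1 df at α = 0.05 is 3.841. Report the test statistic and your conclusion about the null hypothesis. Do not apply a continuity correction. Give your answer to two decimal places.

18.40; reject H₀

Row totals: 37, 41. Column totals: 45, 33. Grand total N = 78.
Expected counts (row total × column total / N):
  High yield, Fertiliser A: 37×45/78 = 21.346
  High yield, Fertiliser B: 37×33/78 = 15.654
  Low yield, Fertiliser A: 41×45/78 = 23.654
  Low yield, Fertiliser B: 41×33/78 = 17.346
Contributions (O − E)²/E:
  (12 − 21.346)²/21.346 = 4.0920
  (25 − 15.654)²/15.654 = 5.5799
  (33 − 23.654)²/23.654 = 3.6927
  (8 − 17.346)²/17.346 = 5.0356
χ² = 4.0920 + 5.5799 + 3.6927 + 5.0356 = 18.40
df = (2−1)(2−1) = 1. Since 18.40 > 3.841, reject the null hypothesis of independence at α = 0.05.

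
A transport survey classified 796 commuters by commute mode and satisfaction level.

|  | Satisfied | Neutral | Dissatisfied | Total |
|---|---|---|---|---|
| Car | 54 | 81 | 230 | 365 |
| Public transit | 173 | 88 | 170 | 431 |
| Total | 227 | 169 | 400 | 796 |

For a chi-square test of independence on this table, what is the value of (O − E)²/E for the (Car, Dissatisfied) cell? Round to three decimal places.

11.831

Row total (Car) = 365; column total (Dissatisfied) = 400; N = 796.
Expected count E = 365 × 400 / 796 = 183.4171.
Contribution = (O − E)²/E = (230 − 183.4171)² / 183.4171 = 11.831.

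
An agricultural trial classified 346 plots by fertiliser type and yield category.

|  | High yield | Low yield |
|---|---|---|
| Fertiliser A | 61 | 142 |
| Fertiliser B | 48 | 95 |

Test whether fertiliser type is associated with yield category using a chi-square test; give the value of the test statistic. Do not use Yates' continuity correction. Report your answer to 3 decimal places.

Row totals: 203, 143. Column totals: 109, 237. Grand total N = 346.
Expected counts (row total × column total / N):
  Fertiliser A, High yield: 203×109/346 = 63.9509
  Fertiliser A, Low yield: 203×237/346 = 139.0491
  Fertiliser B, High yield: 143×109/346 = 45.0491
  Fertiliser B, Low yield: 143×237/346 = 97.9509
Contributions (O − E)²/E:
  (61 − 63.9509)²/63.9509 = 0.1362
  (142 − 139.0491)²/139.0491 = 0.0626
  (48 − 45.0491)²/45.0491 = 0.1933
  (95 − 97.9509)²/97.9509 = 0.0889
χ² = 0.1362 + 0.0626 + 0.1933 + 0.0889 = 0.481

0.481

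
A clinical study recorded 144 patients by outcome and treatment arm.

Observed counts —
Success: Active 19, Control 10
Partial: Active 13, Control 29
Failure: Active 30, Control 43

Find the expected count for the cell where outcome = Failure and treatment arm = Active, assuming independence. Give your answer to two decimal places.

Row total (Failure) = 73; column total (Active) = 62; grand total N = 144.
Expected count = (row total × column total) / N = 73 × 62 / 144 = 31.43.

31.43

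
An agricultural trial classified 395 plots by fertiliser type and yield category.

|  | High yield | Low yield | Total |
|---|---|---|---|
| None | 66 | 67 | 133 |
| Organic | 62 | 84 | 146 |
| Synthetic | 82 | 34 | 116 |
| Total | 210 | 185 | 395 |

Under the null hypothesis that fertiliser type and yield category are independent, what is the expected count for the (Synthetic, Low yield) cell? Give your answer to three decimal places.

Row total (Synthetic) = 116; column total (Low yield) = 185; grand total N = 395.
Expected count = (row total × column total) / N = 116 × 185 / 395 = 54.329.

54.329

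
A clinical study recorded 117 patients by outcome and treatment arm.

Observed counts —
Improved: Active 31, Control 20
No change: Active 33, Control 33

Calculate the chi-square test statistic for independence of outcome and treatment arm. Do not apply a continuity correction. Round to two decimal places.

Row totals: 51, 66. Column totals: 64, 53. Grand total N = 117.
Expected counts (row total × column total / N):
  Improved, Active: 51×64/117 = 27.897
  Improved, Control: 51×53/117 = 23.103
  No change, Active: 66×64/117 = 36.103
  No change, Control: 66×53/117 = 29.897
Contributions (O − E)²/E:
  (31 − 27.897)²/27.897 = 0.3451
  (20 − 23.103)²/23.103 = 0.4168
  (33 − 36.103)²/36.103 = 0.2667
  (33 − 29.897)²/29.897 = 0.3221
χ² = 0.3451 + 0.4168 + 0.2667 + 0.3221 = 1.35

1.35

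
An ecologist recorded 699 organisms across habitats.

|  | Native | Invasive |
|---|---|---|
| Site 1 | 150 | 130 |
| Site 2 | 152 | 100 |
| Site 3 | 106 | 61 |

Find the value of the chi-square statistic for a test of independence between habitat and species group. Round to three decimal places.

4.836

Row totals: 280, 252, 167. Column totals: 408, 291. Grand total N = 699.
Expected counts (row total × column total / N):
  Site 1, Native: 280×408/699 = 163.4335
  Site 1, Invasive: 280×291/699 = 116.5665
  Site 2, Native: 252×408/699 = 147.0901
  Site 2, Invasive: 252×291/699 = 104.9099
  Site 3, Native: 167×408/699 = 97.4764
  Site 3, Invasive: 167×291/699 = 69.5236
Contributions (O − E)²/E:
  (150 − 163.4335)²/163.4335 = 1.1042
  (130 − 116.5665)²/116.5665 = 1.5481
  (152 − 147.0901)²/147.0901 = 0.1639
  (100 − 104.9099)²/104.9099 = 0.2298
  (106 − 97.4764)²/97.4764 = 0.7453
  (61 − 69.5236)²/69.5236 = 1.0450
χ² = 1.1042 + 1.5481 + 0.1639 + 0.2298 + 0.7453 + 1.0450 = 4.836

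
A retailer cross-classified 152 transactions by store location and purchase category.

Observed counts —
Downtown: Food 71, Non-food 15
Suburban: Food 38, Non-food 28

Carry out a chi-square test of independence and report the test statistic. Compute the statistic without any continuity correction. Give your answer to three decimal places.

Row totals: 86, 66. Column totals: 109, 43. Grand total N = 152.
Expected counts (row total × column total / N):
  Downtown, Food: 86×109/152 = 61.6711
  Downtown, Non-food: 86×43/152 = 24.3289
  Suburban, Food: 66×109/152 = 47.3289
  Suburban, Non-food: 66×43/152 = 18.6711
Contributions (O − E)²/E:
  (71 − 61.6711)²/61.6711 = 1.4112
  (15 − 24.3289)²/24.3289 = 3.5772
  (38 − 47.3289)²/47.3289 = 1.8388
  (28 − 18.6711)²/18.6711 = 4.6611
χ² = 1.4112 + 3.5772 + 1.8388 + 4.6611 = 11.488

11.488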